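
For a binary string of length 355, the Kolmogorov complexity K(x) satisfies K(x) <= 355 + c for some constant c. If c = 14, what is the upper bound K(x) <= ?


K(x) <= |x| + c = 355 + 14 = 369

369


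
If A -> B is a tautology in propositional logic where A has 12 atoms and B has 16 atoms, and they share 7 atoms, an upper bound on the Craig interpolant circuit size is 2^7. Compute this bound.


Shared atoms = 7
Craig interpolant size bound = 2^7
= 128

128


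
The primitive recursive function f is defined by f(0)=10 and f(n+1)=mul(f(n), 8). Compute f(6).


f(0) = 10
f(1) = mul(f(0), 8) = mul(10, 8) = 80
f(2) = mul(f(1), 8) = mul(80, 8) = 640
f(3) = mul(f(2), 8) = mul(640, 8) = 5120
f(4) = mul(f(3), 8) = mul(5120, 8) = 40960
f(5) = mul(f(4), 8) = mul(40960, 8) = 327680
f(6) = mul(f(5), 8) = mul(327680, 8) = 2621440


2621440


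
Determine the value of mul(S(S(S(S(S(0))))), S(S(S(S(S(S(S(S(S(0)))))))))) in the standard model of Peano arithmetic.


mul(S^5(0), S^9(0)):
S^5(0) = 5
S^9(0) = 9
5 * 9 = 45

45


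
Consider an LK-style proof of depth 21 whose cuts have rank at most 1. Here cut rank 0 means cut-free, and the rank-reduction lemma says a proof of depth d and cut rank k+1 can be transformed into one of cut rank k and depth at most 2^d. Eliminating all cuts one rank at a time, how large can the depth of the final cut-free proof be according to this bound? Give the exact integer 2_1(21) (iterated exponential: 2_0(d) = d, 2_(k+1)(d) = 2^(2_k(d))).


Each rank reduction sends depth d to at most 2^d; cut rank r needs r reductions.
2_0(21) = 21
2_1(21) = 2^21 = 2097152
Cut-free depth bound = 2097152

2097152


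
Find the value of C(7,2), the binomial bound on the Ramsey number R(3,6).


R(3,6) <= C(3+6-2, 3-1) = C(7, 2)
C(7, 2) = 7! / (2! * 5!)
= 21

21


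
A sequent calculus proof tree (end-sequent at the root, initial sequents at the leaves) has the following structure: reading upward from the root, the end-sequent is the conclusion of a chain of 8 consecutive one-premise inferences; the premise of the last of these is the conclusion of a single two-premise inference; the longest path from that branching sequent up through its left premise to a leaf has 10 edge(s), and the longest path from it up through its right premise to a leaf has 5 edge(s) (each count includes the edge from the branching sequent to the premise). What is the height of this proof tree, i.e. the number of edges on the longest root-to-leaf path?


Longest path through the left premise: 10 edges (measured from the branching sequent)
Longest path through the right premise: 5 edges
Height of the subtree rooted at the branching sequent: max(10, 5) = 10
The branching sequent sits 8 edges above the root (the chain of one-premise inferences), so height = 10 + 8 = 18

18


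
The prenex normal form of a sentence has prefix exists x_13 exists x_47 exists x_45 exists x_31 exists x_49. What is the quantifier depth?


Quantifier prefix has 5 quantifier symbols.
Quantifier depth = 5

5


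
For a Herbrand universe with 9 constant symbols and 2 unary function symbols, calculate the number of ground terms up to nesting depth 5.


Herbrand terms by depth:
Depth 0: 9 constants
Depth 1: 18 new terms (running total: 27)
Depth 2: 36 new terms (running total: 63)
Depth 3: 72 new terms (running total: 135)
Depth 4: 144 new terms (running total: 279)
Depth 5: 288 new terms (running total: 567)
Total distinct ground terms = 567

567


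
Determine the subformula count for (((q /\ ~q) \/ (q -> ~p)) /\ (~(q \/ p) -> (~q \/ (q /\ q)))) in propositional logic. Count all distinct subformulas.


Formula: (((q /\ ~q) \/ (q -> ~p)) /\ (~(q \/ p) -> (~q \/ (q /\ q))))
Subformulas found:
  1. q
  2. p
  3. ~p
  4. ~q
  5. (q \/ p)
  6. (q /\ q)
  7. (q /\ ~q)
  8. ~(q \/ p)
  9. (q -> ~p)
  10. (~q \/ (q /\ q))
  11. ((q /\ ~q) \/ (q -> ~p))
  12. (~(q \/ p) -> (~q \/ (q /\ q)))
  13. (((q /\ ~q) \/ (q -> ~p)) /\ (~(q \/ p) -> (~q \/ (q /\ q))))
Total distinct subformulas = 13

13


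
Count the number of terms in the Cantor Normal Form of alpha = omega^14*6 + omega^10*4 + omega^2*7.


CNF: omega^14*6 + omega^10*4 + omega^2*7
Count the summands separated by '+':
  term 1: omega^14*6
  term 2: omega^10*4
  term 3: omega^2*7
Total terms = 3

3


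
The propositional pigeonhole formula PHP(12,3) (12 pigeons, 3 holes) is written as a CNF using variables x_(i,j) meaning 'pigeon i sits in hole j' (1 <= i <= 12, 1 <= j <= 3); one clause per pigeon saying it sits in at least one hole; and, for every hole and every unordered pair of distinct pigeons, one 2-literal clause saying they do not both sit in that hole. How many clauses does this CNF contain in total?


PHP(12,3): 12 pigeons, 3 holes, 12*3 = 36 variables.
- pigeon clauses: one per pigeon -> 12 clauses
- hole clauses: 3 holes * C(12,2) = 3 * 66 -> 198 clauses
Total clauses = 12 + 198 = 210

210


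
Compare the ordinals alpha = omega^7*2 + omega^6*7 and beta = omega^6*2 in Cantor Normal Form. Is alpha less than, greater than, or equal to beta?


Compare term by term from highest exponent:
alpha = omega^7*2 + omega^6*7
beta = omega^6*2
Term 1: alpha has omega^7*2, beta has omega^6*2
Term 2: alpha has omega^6*7, beta has omega^0*0
Result: alpha > beta

alpha > beta


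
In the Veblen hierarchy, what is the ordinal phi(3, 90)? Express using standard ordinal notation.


phi(3, 90):
phi(3, beta) = eta_beta (the beta-th eta number, fixed point of zeta).
phi(3, 90) = eta_90

eta_90


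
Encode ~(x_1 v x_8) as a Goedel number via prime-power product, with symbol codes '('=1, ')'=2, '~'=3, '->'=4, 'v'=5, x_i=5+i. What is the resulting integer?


Formula: ~(x_1 v x_8)
Symbol codes: [3, 1, 6, 5, 13, 2]
Primes: [2, 3, 5, 7, 11, 13]
p_1^3 = 2^3 = 8
p_2^1 = 3^1 = 3
p_3^6 = 5^6 = 15625
p_4^5 = 7^5 = 16807
p_5^13 = 11^13 = 34522712143931
p_6^2 = 13^2 = 169
Product = 36771646757818187089875000

36771646757818187089875000


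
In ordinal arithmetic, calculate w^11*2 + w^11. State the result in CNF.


Ordinal addition w^11*2 + w^11:
Both terms have the same exponent 11.
w^e*c + w^e*d = w^e*(c+d).
Result = w^11*(2+1) = w^11*3

w^11*3


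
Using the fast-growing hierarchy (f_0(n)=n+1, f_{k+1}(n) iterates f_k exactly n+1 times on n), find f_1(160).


f_1(160) = f_0^161(160)
f_0 adds 1 each time, applied 161 times.
f_1(160) = 160 + 161 = 321

321


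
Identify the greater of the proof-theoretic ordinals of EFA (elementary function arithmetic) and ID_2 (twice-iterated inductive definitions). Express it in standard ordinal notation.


Proof-theoretic ordinal of EFA (elementary function arithmetic): omega^3
Proof-theoretic ordinal of ID_2 (twice-iterated inductive definitions): psi_0(epsilon_{Omega_2+1})
Comparing: omega^3 < psi_0(epsilon_{Omega_2+1}).
The larger ordinal is psi_0(epsilon_{Omega_2+1}) (from ID_2 (twice-iterated inductive definitions)).

psi_0(epsilon_{Omega_2+1})


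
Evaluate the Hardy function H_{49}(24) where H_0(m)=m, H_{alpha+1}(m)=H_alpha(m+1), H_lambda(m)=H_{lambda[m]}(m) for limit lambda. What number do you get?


H_49(24):
For finite ordinals k, H_k(n) = n + k (each successor step adds 1).
H_49(24) = 24 + 49 = 73

73


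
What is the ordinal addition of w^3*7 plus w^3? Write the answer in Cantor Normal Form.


Ordinal addition w^3*7 + w^3:
Both terms have the same exponent 3.
w^e*c + w^e*d = w^e*(c+d).
Result = w^3*(7+1) = w^3*8

w^3*8


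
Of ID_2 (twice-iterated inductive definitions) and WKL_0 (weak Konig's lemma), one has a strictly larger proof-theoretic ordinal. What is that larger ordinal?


Proof-theoretic ordinal of ID_2 (twice-iterated inductive definitions): psi_0(epsilon_{Omega_2+1})
Proof-theoretic ordinal of WKL_0 (weak Konig's lemma): omega^omega
Comparing: omega^omega < psi_0(epsilon_{Omega_2+1}).
The larger ordinal is psi_0(epsilon_{Omega_2+1}) (from ID_2 (twice-iterated inductive definitions)).

psi_0(epsilon_{Omega_2+1})


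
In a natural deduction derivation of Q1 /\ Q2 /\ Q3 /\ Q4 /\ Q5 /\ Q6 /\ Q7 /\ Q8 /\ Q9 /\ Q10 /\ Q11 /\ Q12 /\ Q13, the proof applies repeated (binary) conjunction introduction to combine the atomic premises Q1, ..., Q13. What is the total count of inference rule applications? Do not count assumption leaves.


The target conjunction has 13 conjuncts, i.e. 12 binary /\ connectives.
Each conjunction-intro joins two pieces, so 13 atoms require 13-1 = 12 applications.
Total inference nodes = 12

12


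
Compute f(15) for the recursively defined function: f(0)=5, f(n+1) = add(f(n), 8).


f(0) = 5
f(1) = add(f(0), 8) = add(5, 8) = 13
f(2) = add(f(1), 8) = add(13, 8) = 21
f(3) = add(f(2), 8) = add(21, 8) = 29
f(4) = add(f(3), 8) = add(29, 8) = 37
f(5) = add(f(4), 8) = add(37, 8) = 45
f(6) = add(f(5), 8) = add(45, 8) = 53
f(7) = add(f(6), 8) = add(53, 8) = 61
f(8) = add(f(7), 8) = add(61, 8) = 69
f(9) = add(f(8), 8) = add(69, 8) = 77
f(10) = add(f(9), 8) = add(77, 8) = 85
f(11) = add(f(10), 8) = add(85, 8) = 93
f(12) = add(f(11), 8) = add(93, 8) = 101
f(13) = add(f(12), 8) = add(101, 8) = 109
f(14) = add(f(13), 8) = add(109, 8) = 117
f(15) = add(f(14), 8) = add(117, 8) = 125


125


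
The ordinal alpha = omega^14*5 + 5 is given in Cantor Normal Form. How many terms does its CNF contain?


CNF: omega^14*5 + 5
Count the summands separated by '+':
  term 1: omega^14*5
  term 2: 5
Total terms = 2

2


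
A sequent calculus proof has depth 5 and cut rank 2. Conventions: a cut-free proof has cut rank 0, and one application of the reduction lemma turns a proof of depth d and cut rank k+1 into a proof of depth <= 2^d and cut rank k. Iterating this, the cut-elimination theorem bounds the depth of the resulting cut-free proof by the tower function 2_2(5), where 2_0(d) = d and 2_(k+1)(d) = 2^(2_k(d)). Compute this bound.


Each rank reduction sends depth d to at most 2^d; cut rank r needs r reductions.
2_0(5) = 5
2_1(5) = 2^5 = 32
2_2(5) = 2^32 = 4294967296
Cut-free depth bound = 4294967296

4294967296


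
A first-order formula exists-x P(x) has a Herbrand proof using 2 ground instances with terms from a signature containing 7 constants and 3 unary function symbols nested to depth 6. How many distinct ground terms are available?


Herbrand terms by depth:
Depth 0: 7 constants
Depth 1: 21 new terms (running total: 28)
Depth 2: 63 new terms (running total: 91)
Depth 3: 189 new terms (running total: 280)
Depth 4: 567 new terms (running total: 847)
Depth 5: 1701 new terms (running total: 2548)
Depth 6: 5103 new terms (running total: 7651)
Total distinct ground terms = 7651

7651


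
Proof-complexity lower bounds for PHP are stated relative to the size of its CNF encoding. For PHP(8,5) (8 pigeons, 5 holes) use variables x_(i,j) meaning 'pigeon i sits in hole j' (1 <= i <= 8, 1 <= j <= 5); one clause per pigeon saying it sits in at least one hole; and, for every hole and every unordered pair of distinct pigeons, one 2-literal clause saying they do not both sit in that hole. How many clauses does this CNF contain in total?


PHP(8,5): 8 pigeons, 5 holes, 8*5 = 40 variables.
- pigeon clauses: one per pigeon -> 8 clauses
- hole clauses: 5 holes * C(8,2) = 5 * 28 -> 140 clauses
Total clauses = 8 + 140 = 148

148


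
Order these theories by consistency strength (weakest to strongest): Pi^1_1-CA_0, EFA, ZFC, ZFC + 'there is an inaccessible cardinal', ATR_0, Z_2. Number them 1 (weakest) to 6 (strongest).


Ordering by consistency strength:
1. EFA
2. ATR_0
3. Pi^1_1-CA_0
4. Z_2
5. ZFC
6. ZFC + 'there is an inaccessible cardinal'


Pi^1_1-CA_0=3, EFA=1, ZFC=5, ZFC + 'there is an inaccessible cardinal'=6, ATR_0=2, Z_2=4


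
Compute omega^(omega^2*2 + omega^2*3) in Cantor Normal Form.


omega^(omega^2*2 + omega^2*3):
Both terms of the exponent have the same exponent 2, so they merge: omega^2*2 + omega^2*3 = omega^2*(2+3) = omega^2*5.
omega raised to a CNF ordinal is a single CNF term: Result = omega^(omega^2*5)

omega^(omega^2*5)


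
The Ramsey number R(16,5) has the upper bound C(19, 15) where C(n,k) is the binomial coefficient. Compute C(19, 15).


R(16,5) <= C(16+5-2, 16-1) = C(19, 15)
C(19, 15) = 19! / (15! * 4!)
= 3876

3876


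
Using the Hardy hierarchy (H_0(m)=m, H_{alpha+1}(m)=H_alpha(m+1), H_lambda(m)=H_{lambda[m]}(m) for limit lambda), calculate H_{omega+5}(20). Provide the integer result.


H_{omega+5}(20):
Unwind the 5 successor steps: H_{omega+5}(20) = H_omega(20+5) = H_omega(25).
H_omega(m) = H_m(m) = m + m = 2m.
Result = 2 * 25 = 50

50


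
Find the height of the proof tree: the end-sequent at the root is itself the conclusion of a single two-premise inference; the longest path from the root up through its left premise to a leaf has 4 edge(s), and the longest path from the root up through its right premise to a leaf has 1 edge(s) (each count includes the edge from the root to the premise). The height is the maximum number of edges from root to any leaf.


Longest path through the left premise: 4 edges (measured from the branching sequent)
Longest path through the right premise: 1 edges
Height of the subtree rooted at the branching sequent: max(4, 1) = 4
The branching sequent is the root itself.
Total height = 4

4


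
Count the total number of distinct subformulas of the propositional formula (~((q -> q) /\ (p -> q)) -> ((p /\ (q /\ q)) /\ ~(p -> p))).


Formula: (~((q -> q) /\ (p -> q)) -> ((p /\ (q /\ q)) /\ ~(p -> p)))
Subformulas found:
  1. q
  2. p
  3. (q -> q)
  4. (p -> p)
  5. (p -> q)
  6. (q /\ q)
  7. ~(p -> p)
  8. (p /\ (q /\ q))
  9. ((q -> q) /\ (p -> q))
  10. ~((q -> q) /\ (p -> q))
  11. ((p /\ (q /\ q)) /\ ~(p -> p))
  12. (~((q -> q) /\ (p -> q)) -> ((p /\ (q /\ q)) /\ ~(p -> p)))
Total distinct subformulas = 12

12


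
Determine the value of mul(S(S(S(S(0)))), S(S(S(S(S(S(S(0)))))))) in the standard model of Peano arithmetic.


mul(S^4(0), S^7(0)):
S^4(0) = 4
S^7(0) = 7
4 * 7 = 28

28


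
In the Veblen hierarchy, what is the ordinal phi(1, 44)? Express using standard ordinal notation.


phi(1, 44):
phi(1, beta) = epsilon_beta (the beta-th epsilon number).
phi(1, 44) = epsilon_44

epsilon_44


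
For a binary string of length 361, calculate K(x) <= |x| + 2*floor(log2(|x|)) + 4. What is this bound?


floor(log2(361)) = 8
2 * 8 = 16
K(x) <= 361 + 16 + 4 = 381

381


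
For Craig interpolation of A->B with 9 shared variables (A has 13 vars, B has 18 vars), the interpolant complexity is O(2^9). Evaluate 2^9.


Shared atoms = 9
Craig interpolant size bound = 2^9
= 512

512


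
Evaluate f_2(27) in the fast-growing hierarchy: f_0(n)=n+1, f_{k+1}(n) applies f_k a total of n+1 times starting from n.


f_2(27) = f_1^28(27)
f_1(m) = 2m + 1.
Iterating: f_1^k(n) = 2^k*(n+1) - 1.
f_2(27) = 2^28*(27+1) - 1 = 268435456*28 - 1 = 7516192767

7516192767


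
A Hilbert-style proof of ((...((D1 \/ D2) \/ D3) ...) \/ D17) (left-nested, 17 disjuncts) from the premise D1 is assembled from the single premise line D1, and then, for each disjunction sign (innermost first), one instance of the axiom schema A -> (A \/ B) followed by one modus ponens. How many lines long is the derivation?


Building the left-nested 17-ary disjunction from D1:
- 1 premise line (D1)
- 17 disjuncts means 16 disjunction signs; each needs 1 axiom instance + 1 MP = 2 lines: 2 * 16 = 32
Total = 1 + 32 = 33 lines.

33


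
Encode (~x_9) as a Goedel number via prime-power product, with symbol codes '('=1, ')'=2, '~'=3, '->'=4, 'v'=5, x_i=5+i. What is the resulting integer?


Formula: (~x_9)
Symbol codes: [1, 3, 14, 2]
Primes: [2, 3, 5, 7]
p_1^1 = 2^1 = 2
p_2^3 = 3^3 = 27
p_3^14 = 5^14 = 6103515625
p_4^2 = 7^2 = 49
Product = 16149902343750

16149902343750


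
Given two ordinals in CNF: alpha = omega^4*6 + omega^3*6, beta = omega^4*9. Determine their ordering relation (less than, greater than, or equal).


Compare term by term from highest exponent:
alpha = omega^4*6 + omega^3*6
beta = omega^4*9
Term 1: alpha has omega^4*6, beta has omega^4*9
Term 2: alpha has omega^3*6, beta has omega^0*0
Result: alpha < beta

alpha < beta


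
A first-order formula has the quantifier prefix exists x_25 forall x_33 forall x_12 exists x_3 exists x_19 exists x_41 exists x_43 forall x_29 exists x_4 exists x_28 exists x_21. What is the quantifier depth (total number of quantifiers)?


Quantifier prefix has 11 quantifier symbols.
Quantifier depth = 11

11


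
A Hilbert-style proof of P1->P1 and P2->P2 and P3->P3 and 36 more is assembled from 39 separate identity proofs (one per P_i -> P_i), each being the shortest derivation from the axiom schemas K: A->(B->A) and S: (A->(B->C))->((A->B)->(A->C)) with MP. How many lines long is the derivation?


The shortest proof of A->A from K and S in the Hilbert calculus has exactly 5 lines:
(1) K instance A->((A->A)->A), (2) S instance, (3) MP on 1,2, (4) K instance A->(A->A), (5) MP on 3,4.
For 39 independent identities: 39 * 5 = 195 lines total.

195


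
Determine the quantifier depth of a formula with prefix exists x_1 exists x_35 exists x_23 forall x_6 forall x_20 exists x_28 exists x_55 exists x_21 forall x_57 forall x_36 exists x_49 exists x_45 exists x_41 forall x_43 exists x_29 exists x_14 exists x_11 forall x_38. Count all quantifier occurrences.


Quantifier prefix has 18 quantifier symbols.
Quantifier depth = 18

18


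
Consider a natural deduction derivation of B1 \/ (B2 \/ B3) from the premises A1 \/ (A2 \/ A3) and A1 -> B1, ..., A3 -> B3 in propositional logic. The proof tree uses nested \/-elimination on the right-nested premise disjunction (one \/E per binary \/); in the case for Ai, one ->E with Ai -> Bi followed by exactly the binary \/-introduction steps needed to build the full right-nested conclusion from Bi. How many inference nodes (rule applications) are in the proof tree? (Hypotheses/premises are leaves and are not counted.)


Constructive dilemma with 3 branches, all disjunctions right-nested:
- \/E: the premise has 2 binary \/, each eliminated once: 2 nodes.
- ->E: one per case (Ai with Ai -> Bi gives Bi): 3 nodes.
- \/I: in case i < n, Bi needs 1 step to form Bi \/ (B(i+1) \/ ...) and then i-1 steps to prepend B(i-1), ..., B1, i.e. i steps; in case i = n, B3 needs 2 prepend steps.
  \/I total = (1 + 2 + ... + 2) + 2 = 3 + 2 = 5 nodes.
Total = 2 + 3 + 5 = 10

10


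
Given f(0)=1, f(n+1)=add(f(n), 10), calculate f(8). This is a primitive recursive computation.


f(0) = 1
f(1) = add(f(0), 10) = add(1, 10) = 11
f(2) = add(f(1), 10) = add(11, 10) = 21
f(3) = add(f(2), 10) = add(21, 10) = 31
f(4) = add(f(3), 10) = add(31, 10) = 41
f(5) = add(f(4), 10) = add(41, 10) = 51
f(6) = add(f(5), 10) = add(51, 10) = 61
f(7) = add(f(6), 10) = add(61, 10) = 71
f(8) = add(f(7), 10) = add(71, 10) = 81


81


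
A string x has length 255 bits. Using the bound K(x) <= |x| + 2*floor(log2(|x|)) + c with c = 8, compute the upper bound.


floor(log2(255)) = 7
2 * 7 = 14
K(x) <= 255 + 14 + 8 = 277

277


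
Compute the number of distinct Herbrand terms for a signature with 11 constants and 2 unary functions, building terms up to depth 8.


Herbrand terms by depth:
Depth 0: 11 constants
Depth 1: 22 new terms (running total: 33)
Depth 2: 44 new terms (running total: 77)
Depth 3: 88 new terms (running total: 165)
Depth 4: 176 new terms (running total: 341)
Depth 5: 352 new terms (running total: 693)
Depth 6: 704 new terms (running total: 1397)
Depth 7: 1408 new terms (running total: 2805)
Depth 8: 2816 new terms (running total: 5621)
Total distinct ground terms = 5621

5621


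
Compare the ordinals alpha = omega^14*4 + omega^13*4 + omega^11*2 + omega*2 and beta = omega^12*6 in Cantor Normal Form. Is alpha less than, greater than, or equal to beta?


Compare term by term from highest exponent:
alpha = omega^14*4 + omega^13*4 + omega^11*2 + omega*2
beta = omega^12*6
Term 1: alpha has omega^14*4, beta has omega^12*6
Term 2: alpha has omega^13*4, beta has omega^0*0
Term 3: alpha has omega^11*2, beta has omega^0*0
Term 4: alpha has omega^1*2, beta has omega^0*0
Result: alpha > beta

alpha > beta


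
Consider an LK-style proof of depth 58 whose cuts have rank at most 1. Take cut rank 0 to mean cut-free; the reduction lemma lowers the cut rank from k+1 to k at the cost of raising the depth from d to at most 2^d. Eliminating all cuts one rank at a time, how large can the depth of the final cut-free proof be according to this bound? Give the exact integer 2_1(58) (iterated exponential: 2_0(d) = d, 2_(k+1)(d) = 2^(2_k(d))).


Each rank reduction sends depth d to at most 2^d; cut rank r needs r reductions.
2_0(58) = 58
2_1(58) = 2^58 = 288230376151711744
Cut-free depth bound = 288230376151711744

288230376151711744


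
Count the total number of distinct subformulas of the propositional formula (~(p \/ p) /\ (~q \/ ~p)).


Formula: (~(p \/ p) /\ (~q \/ ~p))
Subformulas found:
  1. q
  2. p
  3. ~p
  4. ~q
  5. (p \/ p)
  6. ~(p \/ p)
  7. (~q \/ ~p)
  8. (~(p \/ p) /\ (~q \/ ~p))
Total distinct subformulas = 8

8


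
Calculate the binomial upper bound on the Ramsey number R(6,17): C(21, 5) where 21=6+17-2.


R(6,17) <= C(6+17-2, 6-1) = C(21, 5)
C(21, 5) = 21! / (5! * 16!)
= 20349

20349


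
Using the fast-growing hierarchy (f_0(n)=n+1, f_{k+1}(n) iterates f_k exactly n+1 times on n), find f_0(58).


f_0(58) = 58 + 1 = 59

59


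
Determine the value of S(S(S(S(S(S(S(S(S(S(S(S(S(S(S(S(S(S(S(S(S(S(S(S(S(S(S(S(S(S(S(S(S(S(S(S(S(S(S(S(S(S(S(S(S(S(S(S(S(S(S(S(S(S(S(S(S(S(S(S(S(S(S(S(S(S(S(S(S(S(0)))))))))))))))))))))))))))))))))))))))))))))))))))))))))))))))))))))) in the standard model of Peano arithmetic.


Counting successors applied to 0:
70 applications of S to 0 = 70

70


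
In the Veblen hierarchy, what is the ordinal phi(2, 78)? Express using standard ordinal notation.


phi(2, 78):
phi(2, beta) = zeta_beta (the beta-th zeta number, fixed point of epsilon).
phi(2, 78) = zeta_78

zeta_78


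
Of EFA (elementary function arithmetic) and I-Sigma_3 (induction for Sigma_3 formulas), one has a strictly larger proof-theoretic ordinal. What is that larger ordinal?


Proof-theoretic ordinal of EFA (elementary function arithmetic): omega^3
Proof-theoretic ordinal of I-Sigma_3 (induction for Sigma_3 formulas): omega^(omega^(omega^omega))
Comparing: omega^3 < omega^(omega^(omega^omega)).
The larger ordinal is omega^(omega^(omega^omega)) (from I-Sigma_3 (induction for Sigma_3 formulas)).

omega^(omega^(omega^omega))


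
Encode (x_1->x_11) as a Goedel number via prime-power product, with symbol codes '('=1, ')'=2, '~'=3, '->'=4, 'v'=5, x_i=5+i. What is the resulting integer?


Formula: (x_1->x_11)
Symbol codes: [1, 6, 4, 16, 2]
Primes: [2, 3, 5, 7, 11]
p_1^1 = 2^1 = 2
p_2^6 = 3^6 = 729
p_3^4 = 5^4 = 625
p_4^16 = 7^16 = 33232930569601
p_5^2 = 11^2 = 121
Product = 3664304465767418261250

3664304465767418261250


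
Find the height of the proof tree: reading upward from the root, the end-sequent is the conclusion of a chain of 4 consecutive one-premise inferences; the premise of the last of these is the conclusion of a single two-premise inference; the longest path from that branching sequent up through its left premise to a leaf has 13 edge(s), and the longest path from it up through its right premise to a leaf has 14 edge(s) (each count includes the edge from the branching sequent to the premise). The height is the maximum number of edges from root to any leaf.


Longest path through the left premise: 13 edges (measured from the branching sequent)
Longest path through the right premise: 14 edges
Height of the subtree rooted at the branching sequent: max(13, 14) = 14
The branching sequent sits 4 edges above the root (the chain of one-premise inferences), so height = 14 + 4 = 18

18


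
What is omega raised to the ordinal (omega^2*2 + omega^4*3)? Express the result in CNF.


omega^(omega^2*2 + omega^4*3):
In ordinal addition a term is absorbed by a following term of strictly larger exponent: 2 < 4, so omega^2*2 + omega^4*3 = omega^4*3.
omega raised to a CNF ordinal is a single CNF term: Result = omega^(omega^4*3)

omega^(omega^4*3)


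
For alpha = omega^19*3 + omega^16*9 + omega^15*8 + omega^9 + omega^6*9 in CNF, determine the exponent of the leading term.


CNF: omega^19*3 + omega^16*9 + omega^15*8 + omega^9 + omega^6*9
The leading term is omega^19*3, which has exponent 19.

19


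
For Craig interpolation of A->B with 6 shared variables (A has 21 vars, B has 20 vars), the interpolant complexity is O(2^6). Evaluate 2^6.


Shared atoms = 6
Craig interpolant size bound = 2^6
= 64

64


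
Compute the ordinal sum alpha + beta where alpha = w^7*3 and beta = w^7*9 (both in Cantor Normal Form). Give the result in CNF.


Ordinal addition w^7*3 + w^7*9:
Both terms have the same exponent 7.
w^e*c + w^e*d = w^e*(c+d).
Result = w^7*(3+9) = w^7*12

w^7*12


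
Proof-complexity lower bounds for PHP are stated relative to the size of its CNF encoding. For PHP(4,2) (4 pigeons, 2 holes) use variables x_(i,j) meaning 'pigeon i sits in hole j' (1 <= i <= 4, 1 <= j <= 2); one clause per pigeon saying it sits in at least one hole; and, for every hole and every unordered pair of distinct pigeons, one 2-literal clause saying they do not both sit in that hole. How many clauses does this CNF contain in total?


PHP(4,2): 4 pigeons, 2 holes, 4*2 = 8 variables.
- pigeon clauses: one per pigeon -> 4 clauses
- hole clauses: 2 holes * C(4,2) = 2 * 6 -> 12 clauses
Total clauses = 4 + 12 = 16

16


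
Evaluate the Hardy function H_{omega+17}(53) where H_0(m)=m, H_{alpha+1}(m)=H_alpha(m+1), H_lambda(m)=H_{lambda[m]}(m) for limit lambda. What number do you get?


H_{omega+17}(53):
Unwind the 17 successor steps: H_{omega+17}(53) = H_omega(53+17) = H_omega(70).
H_omega(m) = H_m(m) = m + m = 2m.
Result = 2 * 70 = 140

140


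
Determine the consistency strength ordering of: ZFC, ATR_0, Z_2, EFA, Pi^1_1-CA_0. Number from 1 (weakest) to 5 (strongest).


Ordering by consistency strength:
1. EFA
2. ATR_0
3. Pi^1_1-CA_0
4. Z_2
5. ZFC


ZFC=5, ATR_0=2, Z_2=4, EFA=1, Pi^1_1-CA_0=3


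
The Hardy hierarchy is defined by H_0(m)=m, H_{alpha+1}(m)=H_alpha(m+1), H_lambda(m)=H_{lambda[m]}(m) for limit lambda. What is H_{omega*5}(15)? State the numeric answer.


H_{omega*5}(15):
For the Hardy hierarchy, H_{omega*k}(n) = 2^k * n.
2^5 = 32.
32 * 15 = 480

480


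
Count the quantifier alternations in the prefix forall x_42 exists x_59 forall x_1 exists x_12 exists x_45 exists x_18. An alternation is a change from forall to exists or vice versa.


Walk the prefix and count type changes:
  position 1: forall -> exists <-- alternation
  position 2: exists -> forall <-- alternation
  position 3: forall -> exists <-- alternation
  position 4: exists -> exists
  position 5: exists -> exists
Total alternations = 3

3


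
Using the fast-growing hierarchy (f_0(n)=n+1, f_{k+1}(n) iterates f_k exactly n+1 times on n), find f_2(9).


f_2(9) = f_1^10(9)
f_1(m) = 2m + 1.
Iterating: f_1^k(n) = 2^k*(n+1) - 1.
f_2(9) = 2^10*(9+1) - 1 = 1024*10 - 1 = 10239

10239


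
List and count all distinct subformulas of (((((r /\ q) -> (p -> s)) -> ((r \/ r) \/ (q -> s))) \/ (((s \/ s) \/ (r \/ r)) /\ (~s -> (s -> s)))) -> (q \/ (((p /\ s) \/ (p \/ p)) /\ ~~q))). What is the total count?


Formula: (((((r /\ q) -> (p -> s)) -> ((r \/ r) \/ (q -> s))) \/ (((s \/ s) \/ (r \/ r)) /\ (~s -> (s -> s)))) -> (q \/ (((p /\ s) \/ (p \/ p)) /\ ~~q)))
Subformulas found:
  1. r
  2. q
  3. s
  4. p
  5. ~s
  6. ~q
  7. ~~q
  8. (p -> s)
  9. (p /\ s)
  10. (s \/ s)
  11. (p \/ p)
  12. (r /\ q)
  13. (r \/ r)
  14. (q -> s)
  15. (s -> s)
  16. (~s -> (s -> s))
  17. ((r /\ q) -> (p -> s))
  18. ((r \/ r) \/ (q -> s))
  19. ((s \/ s) \/ (r \/ r))
  20. ((p /\ s) \/ (p \/ p))
  21. (((p /\ s) \/ (p \/ p)) /\ ~~q)
  22. (q \/ (((p /\ s) \/ (p \/ p)) /\ ~~q))
  23. (((s \/ s) \/ (r \/ r)) /\ (~s -> (s -> s)))
  24. (((r /\ q) -> (p -> s)) -> ((r \/ r) \/ (q -> s)))
  25. ((((r /\ q) -> (p -> s)) -> ((r \/ r) \/ (q -> s))) \/ (((s \/ s) \/ (r \/ r)) /\ (~s -> (s -> s))))
  26. (((((r /\ q) -> (p -> s)) -> ((r \/ r) \/ (q -> s))) \/ (((s \/ s) \/ (r \/ r)) /\ (~s -> (s -> s)))) -> (q \/ (((p /\ s) \/ (p \/ p)) /\ ~~q)))
Total distinct subformulas = 26

26


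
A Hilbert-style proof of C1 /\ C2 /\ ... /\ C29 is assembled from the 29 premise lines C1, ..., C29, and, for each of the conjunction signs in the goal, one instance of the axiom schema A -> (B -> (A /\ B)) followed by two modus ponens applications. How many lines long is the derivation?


Conjoining 29 premises:
- 29 premise lines
- the goal has 28 conjunction signs; each costs 1 axiom instance + 2 MP = 3 lines: 3 * 28 = 84
Total = 29 + 84 = 113 lines.

113


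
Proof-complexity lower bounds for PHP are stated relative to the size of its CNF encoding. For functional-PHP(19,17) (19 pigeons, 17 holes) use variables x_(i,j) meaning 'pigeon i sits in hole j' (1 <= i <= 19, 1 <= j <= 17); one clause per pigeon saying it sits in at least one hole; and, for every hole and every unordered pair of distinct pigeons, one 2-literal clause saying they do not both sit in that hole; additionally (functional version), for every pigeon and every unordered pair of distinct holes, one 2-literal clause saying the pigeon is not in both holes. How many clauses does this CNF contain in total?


functional-PHP(19,17): 19 pigeons, 17 holes, 19*17 = 323 variables.
- pigeon clauses: one per pigeon -> 19 clauses
- hole clauses: 17 holes * C(19,2) = 17 * 171 -> 2907 clauses
- functional clauses: 19 pigeons * C(17,2) = 19 * 136 -> 2584 clauses
Total clauses = 19 + 2907 + 2584 = 5510

5510


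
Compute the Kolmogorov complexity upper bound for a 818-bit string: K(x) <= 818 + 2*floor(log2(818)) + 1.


floor(log2(818)) = 9
2 * 9 = 18
K(x) <= 818 + 18 + 1 = 837

837


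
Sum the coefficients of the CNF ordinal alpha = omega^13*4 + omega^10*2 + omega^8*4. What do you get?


CNF: omega^13*4 + omega^10*2 + omega^8*4
Coefficients: 4 + 2 + 4 = 10

10


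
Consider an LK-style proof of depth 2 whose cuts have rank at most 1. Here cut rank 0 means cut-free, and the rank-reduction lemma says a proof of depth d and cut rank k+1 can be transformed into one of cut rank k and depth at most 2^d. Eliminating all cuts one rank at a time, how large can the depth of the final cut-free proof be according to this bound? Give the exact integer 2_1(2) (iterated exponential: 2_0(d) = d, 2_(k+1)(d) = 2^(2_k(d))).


Each rank reduction sends depth d to at most 2^d; cut rank r needs r reductions.
2_0(2) = 2
2_1(2) = 2^2 = 4
Cut-free depth bound = 4

4


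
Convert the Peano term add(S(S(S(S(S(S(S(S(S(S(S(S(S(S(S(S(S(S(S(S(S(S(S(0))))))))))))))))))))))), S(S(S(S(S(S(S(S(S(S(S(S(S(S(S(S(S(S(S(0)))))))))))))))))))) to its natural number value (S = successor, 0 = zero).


add(S^23(0), S^19(0)):
S^23(0) = 23
S^19(0) = 19
23 + 19 = 42

42


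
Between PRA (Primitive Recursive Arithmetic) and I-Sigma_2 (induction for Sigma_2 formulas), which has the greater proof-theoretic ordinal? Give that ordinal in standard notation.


Proof-theoretic ordinal of PRA (Primitive Recursive Arithmetic): omega^omega
Proof-theoretic ordinal of I-Sigma_2 (induction for Sigma_2 formulas): omega^(omega^omega)
Comparing: omega^omega < omega^(omega^omega).
The larger ordinal is omega^(omega^omega) (from I-Sigma_2 (induction for Sigma_2 formulas)).

omega^(omega^omega)


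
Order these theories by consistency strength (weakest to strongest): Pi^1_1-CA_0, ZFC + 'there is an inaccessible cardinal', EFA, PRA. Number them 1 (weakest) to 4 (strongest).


Ordering by consistency strength:
1. EFA
2. PRA
3. Pi^1_1-CA_0
4. ZFC + 'there is an inaccessible cardinal'


Pi^1_1-CA_0=3, ZFC + 'there is an inaccessible cardinal'=4, EFA=1, PRA=2


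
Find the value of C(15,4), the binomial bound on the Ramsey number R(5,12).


R(5,12) <= C(5+12-2, 5-1) = C(15, 4)
C(15, 4) = 15! / (4! * 11!)
= 1365

1365


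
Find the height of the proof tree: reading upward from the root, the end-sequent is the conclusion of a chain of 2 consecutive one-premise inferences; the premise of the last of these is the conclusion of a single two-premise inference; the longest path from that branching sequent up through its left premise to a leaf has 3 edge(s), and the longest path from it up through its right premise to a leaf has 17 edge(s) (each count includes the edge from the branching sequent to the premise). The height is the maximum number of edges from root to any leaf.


Longest path through the left premise: 3 edges (measured from the branching sequent)
Longest path through the right premise: 17 edges
Height of the subtree rooted at the branching sequent: max(3, 17) = 17
The branching sequent sits 2 edges above the root (the chain of one-premise inferences), so height = 17 + 2 = 19

19


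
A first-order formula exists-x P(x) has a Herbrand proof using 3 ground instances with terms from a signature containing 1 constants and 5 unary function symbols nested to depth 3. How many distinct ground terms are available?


Herbrand terms by depth:
Depth 0: 1 constants
Depth 1: 5 new terms (running total: 6)
Depth 2: 25 new terms (running total: 31)
Depth 3: 125 new terms (running total: 156)
Total distinct ground terms = 156

156


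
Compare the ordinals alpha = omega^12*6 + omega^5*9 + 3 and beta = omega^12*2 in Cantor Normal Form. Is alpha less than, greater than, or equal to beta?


Compare term by term from highest exponent:
alpha = omega^12*6 + omega^5*9 + 3
beta = omega^12*2
Term 1: alpha has omega^12*6, beta has omega^12*2
Term 2: alpha has omega^5*9, beta has omega^0*0
Term 3: alpha has omega^0*3, beta has omega^0*0
Result: alpha > beta

alpha > beta


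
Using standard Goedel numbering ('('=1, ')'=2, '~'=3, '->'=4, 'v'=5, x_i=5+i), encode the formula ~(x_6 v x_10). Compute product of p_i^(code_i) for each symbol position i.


Formula: ~(x_6 v x_10)
Symbol codes: [3, 1, 11, 5, 15, 2]
Primes: [2, 3, 5, 7, 11, 13]
p_1^3 = 2^3 = 8
p_2^1 = 3^1 = 3
p_3^11 = 5^11 = 48828125
p_4^5 = 7^5 = 16807
p_5^15 = 11^15 = 4177248169415651
p_6^2 = 13^2 = 169
Product = 13904278930300001993358984375000

13904278930300001993358984375000


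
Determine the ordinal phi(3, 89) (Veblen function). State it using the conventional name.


phi(3, 89):
phi(3, beta) = eta_beta (the beta-th eta number, fixed point of zeta).
phi(3, 89) = eta_89

eta_89


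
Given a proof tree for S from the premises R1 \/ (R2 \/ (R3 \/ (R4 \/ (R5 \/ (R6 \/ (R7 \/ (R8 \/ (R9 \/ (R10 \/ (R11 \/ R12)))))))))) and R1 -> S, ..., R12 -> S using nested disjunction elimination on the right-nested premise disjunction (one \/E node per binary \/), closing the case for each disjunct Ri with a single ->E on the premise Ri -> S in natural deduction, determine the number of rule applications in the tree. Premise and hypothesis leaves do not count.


The premise R1 \/ (R2 \/ (R3 \/ (R4 \/ (R5 \/ (R6 \/ (R7 \/ (R8 \/ (R9 \/ (R10 \/ (R11 \/ R12)))))))))) contains 12 disjuncts, hence 11 binary \/ connectives.
- Each binary \/ is eliminated once: 11 \/E nodes.
- Each of the 12 cases Ri derives S by one ->E with Ri -> S: 12 ->E nodes.
Total = 11 + 12 = 23

23


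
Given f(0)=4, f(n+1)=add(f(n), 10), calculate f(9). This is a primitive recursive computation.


f(0) = 4
f(1) = add(f(0), 10) = add(4, 10) = 14
f(2) = add(f(1), 10) = add(14, 10) = 24
f(3) = add(f(2), 10) = add(24, 10) = 34
f(4) = add(f(3), 10) = add(34, 10) = 44
f(5) = add(f(4), 10) = add(44, 10) = 54
f(6) = add(f(5), 10) = add(54, 10) = 64
f(7) = add(f(6), 10) = add(64, 10) = 74
f(8) = add(f(7), 10) = add(74, 10) = 84
f(9) = add(f(8), 10) = add(84, 10) = 94


94


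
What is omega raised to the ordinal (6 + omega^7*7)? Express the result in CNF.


omega^(6 + omega^7*7):
In ordinal addition a term is absorbed by a following term of strictly larger exponent: 0 < 7, so 6 + omega^7*7 = omega^7*7.
omega raised to a CNF ordinal is a single CNF term: Result = omega^(omega^7*7)

omega^(omega^7*7)


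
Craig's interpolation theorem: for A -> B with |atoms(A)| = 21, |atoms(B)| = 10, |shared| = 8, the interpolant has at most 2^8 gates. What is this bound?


Shared atoms = 8
Craig interpolant size bound = 2^8
= 256

256


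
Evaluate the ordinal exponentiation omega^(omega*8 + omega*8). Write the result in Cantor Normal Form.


omega^(omega*8 + omega*8):
Both terms of the exponent have the same exponent 1, so they merge: omega*8 + omega*8 = omega*(8+8) = omega*16.
omega raised to a CNF ordinal is a single CNF term: Result = omega^(omega*16)

omega^(omega*16)


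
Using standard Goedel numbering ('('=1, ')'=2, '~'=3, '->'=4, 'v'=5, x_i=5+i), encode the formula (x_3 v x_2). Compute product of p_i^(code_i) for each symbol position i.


Formula: (x_3 v x_2)
Symbol codes: [1, 8, 5, 7, 2]
Primes: [2, 3, 5, 7, 11]
p_1^1 = 2^1 = 2
p_2^8 = 3^8 = 6561
p_3^5 = 5^5 = 3125
p_4^7 = 7^7 = 823543
p_5^2 = 11^2 = 121
Product = 4086219627393750

4086219627393750


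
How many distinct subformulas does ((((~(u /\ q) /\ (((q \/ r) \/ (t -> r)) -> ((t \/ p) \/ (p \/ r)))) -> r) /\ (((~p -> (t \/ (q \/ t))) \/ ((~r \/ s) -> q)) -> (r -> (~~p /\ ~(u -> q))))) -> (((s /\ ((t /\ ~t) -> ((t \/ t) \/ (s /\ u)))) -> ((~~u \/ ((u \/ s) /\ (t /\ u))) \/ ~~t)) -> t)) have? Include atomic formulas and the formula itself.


Formula: ((((~(u /\ q) /\ (((q \/ r) \/ (t -> r)) -> ((t \/ p) \/ (p \/ r)))) -> r) /\ (((~p -> (t \/ (q \/ t))) \/ ((~r \/ s) -> q)) -> (r -> (~~p /\ ~(u -> q))))) -> (((s /\ ((t /\ ~t) -> ((t \/ t) \/ (s /\ u)))) -> ((~~u \/ ((u \/ s) /\ (t /\ u))) \/ ~~t)) -> t))
Subformulas found:
  1. r
  2. p
  3. q
  4. u
  5. s
  6. t
  7. ~t
  8. ~p
  9. ~u
  10. ~r
  11. ~~u
  12. ~~p
  13. ~~t
  14. (s /\ u)
  15. (t \/ t)
  16. (u -> q)
  17. (q \/ t)
  18. (u \/ s)
  19. (t /\ u)
  20. (q \/ r)
  21. (u /\ q)
  22. (t \/ p)
  23. (p \/ r)
  24. (t -> r)
  25. ~(u -> q)
  26. (t /\ ~t)
  27. ~(u /\ q)
  28. (~r \/ s)
  29. (t \/ (q \/ t))
  30. ((~r \/ s) -> q)
  31. (~~p /\ ~(u -> q))
  32. ((t \/ t) \/ (s /\ u))
  33. ((u \/ s) /\ (t /\ u))
  34. ((q \/ r) \/ (t -> r))
  35. ((t \/ p) \/ (p \/ r))
  36. (~p -> (t \/ (q \/ t)))
  37. (r -> (~~p /\ ~(u -> q)))
  38. (~~u \/ ((u \/ s) /\ (t /\ u)))
  39. ((t /\ ~t) -> ((t \/ t) \/ (s /\ u)))
  40. ((~~u \/ ((u \/ s) /\ (t /\ u))) \/ ~~t)
  41. (s /\ ((t /\ ~t) -> ((t \/ t) \/ (s /\ u))))
  42. ((~p -> (t \/ (q \/ t))) \/ ((~r \/ s) -> q))
  43. (((q \/ r) \/ (t -> r)) -> ((t \/ p) \/ (p \/ r)))
  44. (~(u /\ q) /\ (((q \/ r) \/ (t -> r)) -> ((t \/ p) \/ (p \/ r))))
  45. ((~(u /\ q) /\ (((q \/ r) \/ (t -> r)) -> ((t \/ p) \/ (p \/ r)))) -> r)
  46. (((~p -> (t \/ (q \/ t))) \/ ((~r \/ s) -> q)) -> (r -> (~~p /\ ~(u -> q))))
  47. ((s /\ ((t /\ ~t) -> ((t \/ t) \/ (s /\ u)))) -> ((~~u \/ ((u \/ s) /\ (t /\ u))) \/ ~~t))
  48. (((s /\ ((t /\ ~t) -> ((t \/ t) \/ (s /\ u)))) -> ((~~u \/ ((u \/ s) /\ (t /\ u))) \/ ~~t)) -> t)
  49. (((~(u /\ q) /\ (((q \/ r) \/ (t -> r)) -> ((t \/ p) \/ (p \/ r)))) -> r) /\ (((~p -> (t \/ (q \/ t))) \/ ((~r \/ s) -> q)) -> (r -> (~~p /\ ~(u -> q)))))
  50. ((((~(u /\ q) /\ (((q \/ r) \/ (t -> r)) -> ((t \/ p) \/ (p \/ r)))) -> r) /\ (((~p -> (t \/ (q \/ t))) \/ ((~r \/ s) -> q)) -> (r -> (~~p /\ ~(u -> q))))) -> (((s /\ ((t /\ ~t) -> ((t \/ t) \/ (s /\ u)))) -> ((~~u \/ ((u \/ s) /\ (t /\ u))) \/ ~~t)) -> t))
Total distinct subformulas = 50

50


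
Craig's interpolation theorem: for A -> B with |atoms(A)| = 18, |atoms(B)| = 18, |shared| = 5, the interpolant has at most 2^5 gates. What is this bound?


Shared atoms = 5
Craig interpolant size bound = 2^5
= 32

32


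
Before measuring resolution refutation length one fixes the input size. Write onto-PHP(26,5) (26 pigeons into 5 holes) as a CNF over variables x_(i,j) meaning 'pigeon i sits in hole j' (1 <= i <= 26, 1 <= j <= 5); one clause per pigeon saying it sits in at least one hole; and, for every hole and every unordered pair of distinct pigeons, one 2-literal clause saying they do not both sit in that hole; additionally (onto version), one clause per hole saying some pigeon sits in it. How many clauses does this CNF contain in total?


onto-PHP(26,5): 26 pigeons, 5 holes, 26*5 = 130 variables.
- pigeon clauses: one per pigeon -> 26 clauses
- hole clauses: 5 holes * C(26,2) = 5 * 325 -> 1625 clauses
- onto clauses: one per hole -> 5 clauses
Total clauses = 26 + 1625 + 5 = 1656

1656
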